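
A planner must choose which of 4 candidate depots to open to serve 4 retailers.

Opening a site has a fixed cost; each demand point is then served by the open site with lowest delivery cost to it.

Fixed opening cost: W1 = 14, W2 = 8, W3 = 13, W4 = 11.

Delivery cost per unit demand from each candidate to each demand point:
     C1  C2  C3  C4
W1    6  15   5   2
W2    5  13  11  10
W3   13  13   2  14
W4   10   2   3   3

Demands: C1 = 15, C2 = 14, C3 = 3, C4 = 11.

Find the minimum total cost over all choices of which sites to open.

Open {W2, W4}: assign each demand point to its cheapest open site.
  C1→W2 15×5=75, C2→W4 14×2=28, C3→W4 3×3=9, C4→W4 11×3=33
  delivery cost 145, fixed 19 → total 164.
Compare {W1, W2, W4}: delivery cost 134 + fixed 33 = 167.
Compare {W1, W4}: delivery cost 149 + fixed 25 = 174.
Compare {W2, W3, W4}: delivery cost 142 + fixed 32 = 174.
All other subsets cost ≥ 167. Minimum total cost: 164.

164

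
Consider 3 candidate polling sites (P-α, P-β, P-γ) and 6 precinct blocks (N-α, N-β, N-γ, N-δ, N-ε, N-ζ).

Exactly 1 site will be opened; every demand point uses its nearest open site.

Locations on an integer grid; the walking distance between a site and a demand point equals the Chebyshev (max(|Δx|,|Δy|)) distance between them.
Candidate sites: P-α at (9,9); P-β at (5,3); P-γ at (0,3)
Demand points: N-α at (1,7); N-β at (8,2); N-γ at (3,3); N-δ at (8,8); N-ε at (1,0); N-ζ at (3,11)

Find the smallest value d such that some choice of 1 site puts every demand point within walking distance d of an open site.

8

Open {P-β}.
  Farthest demand point is N-ζ at walking distance 8 (to P-β); all others are ≤ 8.
With {P-γ} the worst case is 8.
With {P-α} the worst case is 9.
No size-1 selection achieves below 8.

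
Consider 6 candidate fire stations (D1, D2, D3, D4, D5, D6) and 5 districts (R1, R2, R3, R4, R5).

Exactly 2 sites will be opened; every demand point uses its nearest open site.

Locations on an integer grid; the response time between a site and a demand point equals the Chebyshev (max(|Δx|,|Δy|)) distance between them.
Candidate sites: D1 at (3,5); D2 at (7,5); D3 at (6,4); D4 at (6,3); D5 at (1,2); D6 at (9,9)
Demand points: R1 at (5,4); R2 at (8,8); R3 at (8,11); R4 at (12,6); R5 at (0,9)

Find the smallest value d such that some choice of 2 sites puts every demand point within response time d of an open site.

4

Open {D1, D6}.
  Farthest demand point is R5 at response time 4 (to D1); all others are ≤ 4.
With {D1, D2} the worst case is 6.
With {D1, D3} the worst case is 6.
No size-2 selection achieves below 4.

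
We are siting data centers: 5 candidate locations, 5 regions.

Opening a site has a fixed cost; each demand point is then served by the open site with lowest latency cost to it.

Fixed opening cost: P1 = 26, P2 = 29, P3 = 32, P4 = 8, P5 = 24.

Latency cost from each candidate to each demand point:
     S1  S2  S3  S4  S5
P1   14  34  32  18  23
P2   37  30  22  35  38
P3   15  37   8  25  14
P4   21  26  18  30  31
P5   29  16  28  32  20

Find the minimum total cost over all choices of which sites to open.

Open {P3, P4}: assign each demand point to its cheapest open site.
  S1→P3 15, S2→P4 26, S3→P3 8, S4→P3 25, S5→P3 14
  latency cost 88, fixed 40 → total 128.
Compare {P3}: latency cost 99 + fixed 32 = 131.
Compare {P1, P4}: latency cost 99 + fixed 34 = 133.
Compare {P4}: latency cost 126 + fixed 8 = 134.
All other subsets cost ≥ 131. Minimum total cost: 128.

128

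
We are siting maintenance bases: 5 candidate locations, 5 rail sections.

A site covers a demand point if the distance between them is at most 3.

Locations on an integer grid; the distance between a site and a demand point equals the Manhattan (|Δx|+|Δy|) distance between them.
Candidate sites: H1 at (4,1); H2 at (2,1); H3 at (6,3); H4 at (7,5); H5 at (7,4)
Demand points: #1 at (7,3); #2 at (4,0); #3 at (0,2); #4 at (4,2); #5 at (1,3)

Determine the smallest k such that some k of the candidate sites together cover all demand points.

Coverage sets (demand points within 3 of each site):
  H1: {#2, #4}
  H2: {#2, #3, #4, #5}
  H3: {#1, #4}
  H4: {#1}
  H5: {#1}
No single site covers all 5 demand points.
But {H2, H3} covers everything, so the minimum is 2.

2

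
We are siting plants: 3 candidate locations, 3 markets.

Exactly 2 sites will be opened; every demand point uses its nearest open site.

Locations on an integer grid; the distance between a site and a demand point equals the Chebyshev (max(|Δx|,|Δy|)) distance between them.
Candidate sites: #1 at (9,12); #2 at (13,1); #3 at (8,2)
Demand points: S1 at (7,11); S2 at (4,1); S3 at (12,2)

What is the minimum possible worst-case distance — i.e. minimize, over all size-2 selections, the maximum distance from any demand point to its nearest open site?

4

Open {#1, #3}.
  Farthest demand point is S2 at distance 4 (to #3); all others are ≤ 4.
With {#1, #2} the worst case is 9.
With {#2, #3} the worst case is 9.
No size-2 selection achieves below 4.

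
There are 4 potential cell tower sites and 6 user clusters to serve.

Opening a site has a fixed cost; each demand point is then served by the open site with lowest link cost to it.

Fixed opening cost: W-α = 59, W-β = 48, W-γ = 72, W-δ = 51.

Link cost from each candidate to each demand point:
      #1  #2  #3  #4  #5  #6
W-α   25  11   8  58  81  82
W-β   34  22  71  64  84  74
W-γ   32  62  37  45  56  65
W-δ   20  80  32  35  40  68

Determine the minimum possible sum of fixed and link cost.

292

Open {W-α, W-δ}: assign each demand point to its cheapest open site.
  #1→W-δ 20, #2→W-α 11, #3→W-α 8, #4→W-δ 35, #5→W-δ 40, #6→W-δ 68
  link cost 182, fixed 110 → total 292.
Compare {W-β, W-δ}: link cost 217 + fixed 99 = 316.
Compare {W-α}: link cost 265 + fixed 59 = 324.
Compare {W-δ}: link cost 275 + fixed 51 = 326.
All other subsets cost ≥ 316. Minimum total cost: 292.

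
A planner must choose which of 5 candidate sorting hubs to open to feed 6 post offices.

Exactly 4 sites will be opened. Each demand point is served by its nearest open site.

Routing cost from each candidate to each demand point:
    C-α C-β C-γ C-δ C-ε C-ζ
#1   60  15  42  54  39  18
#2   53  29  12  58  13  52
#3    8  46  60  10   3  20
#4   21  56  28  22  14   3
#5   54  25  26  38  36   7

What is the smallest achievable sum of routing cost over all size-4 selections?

51

Open {#1, #2, #3, #4}.
  C-α→#3 8, C-β→#1 15, C-γ→#2 12, C-δ→#3 10, C-ε→#3 3, C-ζ→#4 3  ⇒ total 51.
Compare {#1, #2, #3, #5}: total 55.
Compare {#2, #3, #4, #5}: total 61.
No size-4 selection does better; minimum is 51.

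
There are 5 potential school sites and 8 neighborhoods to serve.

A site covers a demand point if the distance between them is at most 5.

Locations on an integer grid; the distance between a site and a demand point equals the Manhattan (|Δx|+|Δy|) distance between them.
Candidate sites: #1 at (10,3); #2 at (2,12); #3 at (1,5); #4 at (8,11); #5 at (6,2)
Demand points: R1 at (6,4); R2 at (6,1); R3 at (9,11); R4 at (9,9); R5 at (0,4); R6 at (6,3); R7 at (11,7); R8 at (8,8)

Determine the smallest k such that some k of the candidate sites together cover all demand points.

Coverage sets (demand points within 5 of each site):
  #1: {R1, R6, R7}
  #2: {}
  #3: {R5}
  #4: {R3, R4, R8}
  #5: {R1, R2, R6}
No 3 sites suffice: every size-3 union leaves at least one demand point uncovered.
But {#1, #3, #4, #5} covers everything, so the minimum is 4.

4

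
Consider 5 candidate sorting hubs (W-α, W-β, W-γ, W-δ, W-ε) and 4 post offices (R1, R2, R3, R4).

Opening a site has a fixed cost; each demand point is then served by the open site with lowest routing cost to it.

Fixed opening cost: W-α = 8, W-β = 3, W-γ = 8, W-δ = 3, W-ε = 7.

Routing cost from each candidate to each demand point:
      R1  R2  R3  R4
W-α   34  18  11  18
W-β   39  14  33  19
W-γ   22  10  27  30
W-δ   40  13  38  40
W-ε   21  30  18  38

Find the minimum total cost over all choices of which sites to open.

77

Open {W-α, W-γ}: assign each demand point to its cheapest open site.
  R1→W-γ 22, R2→W-γ 10, R3→W-α 11, R4→W-α 18
  routing cost 61, fixed 16 → total 77.
Compare {W-α, W-β, W-γ}: routing cost 61 + fixed 19 = 80.
Compare {W-α, W-γ, W-δ}: routing cost 61 + fixed 19 = 80.
Compare {W-α, W-δ, W-ε}: routing cost 63 + fixed 18 = 81.
All other subsets cost ≥ 80. Minimum total cost: 77.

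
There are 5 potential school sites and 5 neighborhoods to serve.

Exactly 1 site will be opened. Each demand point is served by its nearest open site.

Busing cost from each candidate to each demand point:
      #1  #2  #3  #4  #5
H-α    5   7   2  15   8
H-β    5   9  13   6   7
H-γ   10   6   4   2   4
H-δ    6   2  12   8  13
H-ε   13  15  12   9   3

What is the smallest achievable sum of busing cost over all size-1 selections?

Open {H-γ}.
  #1→H-γ 10, #2→H-γ 6, #3→H-γ 4, #4→H-γ 2, #5→H-γ 4  ⇒ total 26.
Compare {H-α}: total 37.
Compare {H-β}: total 40.
No size-1 selection does better; minimum is 26.

26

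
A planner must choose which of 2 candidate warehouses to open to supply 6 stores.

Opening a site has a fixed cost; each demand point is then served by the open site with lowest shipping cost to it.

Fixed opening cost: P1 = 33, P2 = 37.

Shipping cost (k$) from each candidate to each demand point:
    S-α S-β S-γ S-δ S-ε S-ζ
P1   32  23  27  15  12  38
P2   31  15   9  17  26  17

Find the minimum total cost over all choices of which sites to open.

152

Open {P2}: assign each demand point to its cheapest open site.
  S-α→P2 31, S-β→P2 15, S-γ→P2 9, S-δ→P2 17, S-ε→P2 26, S-ζ→P2 17
  shipping cost 115, fixed 37 → total 152.
Compare {P1, P2}: shipping cost 99 + fixed 70 = 169.
Compare {P1}: shipping cost 147 + fixed 33 = 180.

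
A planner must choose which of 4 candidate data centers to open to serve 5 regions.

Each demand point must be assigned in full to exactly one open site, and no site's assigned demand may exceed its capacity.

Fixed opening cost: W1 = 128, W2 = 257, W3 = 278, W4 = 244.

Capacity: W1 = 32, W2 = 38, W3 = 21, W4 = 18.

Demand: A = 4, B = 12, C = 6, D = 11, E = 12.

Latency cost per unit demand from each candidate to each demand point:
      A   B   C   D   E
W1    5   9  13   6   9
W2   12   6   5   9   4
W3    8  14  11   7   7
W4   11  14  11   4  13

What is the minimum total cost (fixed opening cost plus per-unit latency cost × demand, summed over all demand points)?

621

Open {W1, W2}; cheapest assignment that respects the capacities:
  W1 (cap 32, load 15): A, D — cost 4×5 + 11×6 = 86
  W2 (cap 38, load 30): B, C, E — cost 12×6 + 6×5 + 12×4 = 150
  Shipping 236, fixed 385 → total 621.
  Any other capacity-feasible assignment to {W1, W2} ships for at least 236.
Compare {W1, W4}: its best feasible assignment gives total 718.
Compare {W2, W4}: its best feasible assignment gives total 739.
Every other set of open sites that can feasibly serve all demand totals ≥ 718 even under its best assignment. Minimum: 621.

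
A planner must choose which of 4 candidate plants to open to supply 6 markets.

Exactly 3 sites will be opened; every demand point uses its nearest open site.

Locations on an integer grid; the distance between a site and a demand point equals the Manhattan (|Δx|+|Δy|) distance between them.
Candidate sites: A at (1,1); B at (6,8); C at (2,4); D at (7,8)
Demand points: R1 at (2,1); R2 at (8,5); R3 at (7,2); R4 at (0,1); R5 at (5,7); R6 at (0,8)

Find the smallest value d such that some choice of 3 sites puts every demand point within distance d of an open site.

6

Open {A, B, D}.
  Farthest demand point is R3 at distance 6 (to D); all others are ≤ 6.
With {A, C, D} the worst case is 6.
With {B, C, D} the worst case is 6.
No size-3 selection achieves below 6.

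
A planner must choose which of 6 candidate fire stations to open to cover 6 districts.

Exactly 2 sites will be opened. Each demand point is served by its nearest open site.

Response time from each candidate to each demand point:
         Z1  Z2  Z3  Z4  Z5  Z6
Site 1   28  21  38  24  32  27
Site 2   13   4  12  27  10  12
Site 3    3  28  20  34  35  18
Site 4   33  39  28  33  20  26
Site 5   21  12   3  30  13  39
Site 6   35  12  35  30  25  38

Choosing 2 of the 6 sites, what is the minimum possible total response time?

68

Open {Site 2, Site 3}.
  Z1→Site 3 3, Z2→Site 2 4, Z3→Site 2 12, Z4→Site 2 27, Z5→Site 2 10, Z6→Site 2 12  ⇒ total 68.
Compare {Site 2, Site 5}: total 69.
Compare {Site 1, Site 2}: total 75.
No size-2 selection does better; minimum is 68.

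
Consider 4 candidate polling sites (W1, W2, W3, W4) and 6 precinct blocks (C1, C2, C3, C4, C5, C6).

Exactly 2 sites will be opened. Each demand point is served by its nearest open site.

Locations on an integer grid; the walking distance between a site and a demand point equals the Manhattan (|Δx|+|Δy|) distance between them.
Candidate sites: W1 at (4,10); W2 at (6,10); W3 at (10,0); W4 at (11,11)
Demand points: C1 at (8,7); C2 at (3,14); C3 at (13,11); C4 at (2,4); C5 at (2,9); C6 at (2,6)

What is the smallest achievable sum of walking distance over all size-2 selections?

Open {W1, W4}.
  C1→W1 7, C2→W1 5, C3→W4 2, C4→W1 8, C5→W1 3, C6→W1 6  ⇒ total 31.
Compare {W1, W2}: total 35.
Compare {W2, W4}: total 37.
No size-2 selection does better; minimum is 31.

31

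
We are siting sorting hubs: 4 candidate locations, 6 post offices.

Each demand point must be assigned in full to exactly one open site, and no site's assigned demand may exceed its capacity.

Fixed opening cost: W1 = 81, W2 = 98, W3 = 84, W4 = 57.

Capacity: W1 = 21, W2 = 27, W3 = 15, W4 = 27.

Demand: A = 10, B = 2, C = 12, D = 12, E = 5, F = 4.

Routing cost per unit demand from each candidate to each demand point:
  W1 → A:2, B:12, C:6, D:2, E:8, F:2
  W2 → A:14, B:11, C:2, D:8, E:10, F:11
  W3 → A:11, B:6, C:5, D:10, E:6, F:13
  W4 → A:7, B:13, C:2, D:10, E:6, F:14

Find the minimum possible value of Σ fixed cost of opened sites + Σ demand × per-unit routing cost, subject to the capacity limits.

318

Open {W1, W4}; cheapest assignment that respects the capacities:
  W1 (cap 21, load 18): B, D, F — cost 2×12 + 12×2 + 4×2 = 56
  W4 (cap 27, load 27): A, C, E — cost 10×7 + 12×2 + 5×6 = 124
  Shipping 180, fixed 138 → total 318.
  Any other capacity-feasible assignment to {W1, W4} ships for at least 180.
Compare {W1, W2}: its best feasible assignment gives total 389.
Compare {W1, W3, W4}: its best feasible assignment gives total 390.
Every other set of open sites that can feasibly serve all demand totals ≥ 389 even under its best assignment. Minimum: 318.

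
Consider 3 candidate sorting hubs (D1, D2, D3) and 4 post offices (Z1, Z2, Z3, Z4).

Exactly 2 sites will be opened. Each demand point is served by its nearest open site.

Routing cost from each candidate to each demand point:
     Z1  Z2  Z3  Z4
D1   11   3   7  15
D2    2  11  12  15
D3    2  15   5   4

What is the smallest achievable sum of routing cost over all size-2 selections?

14

Open {D1, D3}.
  Z1→D3 2, Z2→D1 3, Z3→D3 5, Z4→D3 4  ⇒ total 14.
Compare {D2, D3}: total 22.
Compare {D1, D2}: total 27.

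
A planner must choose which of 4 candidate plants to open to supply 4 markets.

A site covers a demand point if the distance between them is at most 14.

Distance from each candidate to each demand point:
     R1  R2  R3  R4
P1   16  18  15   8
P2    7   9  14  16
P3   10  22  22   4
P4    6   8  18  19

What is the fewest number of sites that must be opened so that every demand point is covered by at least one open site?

2

Coverage sets (demand points within 14 of each site):
  P1: {R4}
  P2: {R1, R2, R3}
  P3: {R1, R4}
  P4: {R1, R2}
No single site covers all 4 demand points.
But {P1, P2} covers everything, so the minimum is 2.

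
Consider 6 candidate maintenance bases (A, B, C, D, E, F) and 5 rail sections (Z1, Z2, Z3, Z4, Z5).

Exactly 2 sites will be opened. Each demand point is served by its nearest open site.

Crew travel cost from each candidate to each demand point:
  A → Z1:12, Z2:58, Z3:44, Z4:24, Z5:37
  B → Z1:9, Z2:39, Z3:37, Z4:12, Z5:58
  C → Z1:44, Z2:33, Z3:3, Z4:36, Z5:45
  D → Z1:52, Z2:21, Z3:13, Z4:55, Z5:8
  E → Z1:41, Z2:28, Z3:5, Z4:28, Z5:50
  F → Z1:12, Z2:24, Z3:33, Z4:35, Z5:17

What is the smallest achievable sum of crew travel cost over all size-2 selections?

Open {B, D}.
  Z1→B 9, Z2→D 21, Z3→D 13, Z4→B 12, Z5→D 8  ⇒ total 63.
Compare {A, D}: total 78.
Compare {E, F}: total 86.
No size-2 selection does better; minimum is 63.

63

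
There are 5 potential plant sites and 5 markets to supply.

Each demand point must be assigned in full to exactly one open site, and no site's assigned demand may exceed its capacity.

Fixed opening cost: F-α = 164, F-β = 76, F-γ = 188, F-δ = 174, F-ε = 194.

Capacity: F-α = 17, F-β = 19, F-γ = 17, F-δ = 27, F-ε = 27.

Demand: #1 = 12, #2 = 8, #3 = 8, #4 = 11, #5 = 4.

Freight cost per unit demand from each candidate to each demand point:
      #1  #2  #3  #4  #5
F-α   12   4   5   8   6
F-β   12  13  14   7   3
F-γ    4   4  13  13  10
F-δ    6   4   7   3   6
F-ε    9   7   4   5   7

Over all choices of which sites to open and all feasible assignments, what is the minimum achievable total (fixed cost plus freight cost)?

Open {F-β, F-δ}; cheapest assignment that respects the capacities:
  F-β (cap 19, load 16): #1, #5 — cost 12×12 + 4×3 = 156
  F-δ (cap 27, load 27): #2, #3, #4 — cost 8×4 + 8×7 + 11×3 = 121
  Shipping 277, fixed 250 → total 527.
  Any other capacity-feasible assignment to {F-β, F-δ} ships for at least 277.
Compare {F-α, F-δ}: its best feasible assignment gives total 539.
Compare {F-β, F-ε}: its best feasible assignment gives total 569.
Every other set of open sites that can feasibly serve all demand totals ≥ 539 even under its best assignment. Minimum: 527.

527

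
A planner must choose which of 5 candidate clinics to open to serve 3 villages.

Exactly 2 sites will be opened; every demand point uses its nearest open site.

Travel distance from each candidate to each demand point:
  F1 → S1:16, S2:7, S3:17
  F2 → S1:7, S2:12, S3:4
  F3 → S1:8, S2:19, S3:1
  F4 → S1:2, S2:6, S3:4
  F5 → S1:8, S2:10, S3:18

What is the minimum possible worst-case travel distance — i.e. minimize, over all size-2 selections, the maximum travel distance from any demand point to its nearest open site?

6

Open {F1, F4}.
  Farthest demand point is S2 at travel distance 6 (to F4); all others are ≤ 6.
With {F2, F4} the worst case is 6.
With {F3, F4} the worst case is 6.
No size-2 selection achieves below 6.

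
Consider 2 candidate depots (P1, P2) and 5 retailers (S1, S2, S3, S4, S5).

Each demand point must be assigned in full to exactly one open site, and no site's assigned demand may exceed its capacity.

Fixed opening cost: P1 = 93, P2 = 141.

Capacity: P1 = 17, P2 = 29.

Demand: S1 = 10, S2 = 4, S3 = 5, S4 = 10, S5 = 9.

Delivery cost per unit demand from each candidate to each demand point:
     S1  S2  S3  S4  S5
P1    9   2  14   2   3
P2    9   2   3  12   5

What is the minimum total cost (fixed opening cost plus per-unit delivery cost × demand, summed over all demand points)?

Open {P1, P2}; cheapest assignment that respects the capacities:
  P1 (cap 17, load 14): S2, S4 — cost 4×2 + 10×2 = 28
  P2 (cap 29, load 24): S1, S3, S5 — cost 10×9 + 5×3 + 9×5 = 150
  Shipping 178, fixed 234 → total 412.
  Any other capacity-feasible assignment to {P1, P2} ships for at least 178.
Total demand is 38 and no other set of sites has combined capacity ≥ 38, so {P1, P2} is the only feasible choice of open sites. Minimum: 412.

412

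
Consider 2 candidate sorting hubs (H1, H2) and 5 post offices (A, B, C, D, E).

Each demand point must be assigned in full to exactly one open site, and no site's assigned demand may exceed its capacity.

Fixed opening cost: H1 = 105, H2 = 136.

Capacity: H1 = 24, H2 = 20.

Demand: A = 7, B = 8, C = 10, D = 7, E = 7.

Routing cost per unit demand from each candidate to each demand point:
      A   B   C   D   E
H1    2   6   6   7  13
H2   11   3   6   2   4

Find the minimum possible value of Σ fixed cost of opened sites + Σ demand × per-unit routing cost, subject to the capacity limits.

Open {H1, H2}; cheapest assignment that respects the capacities:
  H1 (cap 24, load 24): A, C, D — cost 7×2 + 10×6 + 7×7 = 123
  H2 (cap 20, load 15): B, E — cost 8×3 + 7×4 = 52
  Shipping 175, fixed 241 → total 416.
  Any other capacity-feasible assignment to {H1, H2} ships for at least 175.
Total demand is 39 and no other set of sites has combined capacity ≥ 39, so {H1, H2} is the only feasible choice of open sites. Minimum: 416.

416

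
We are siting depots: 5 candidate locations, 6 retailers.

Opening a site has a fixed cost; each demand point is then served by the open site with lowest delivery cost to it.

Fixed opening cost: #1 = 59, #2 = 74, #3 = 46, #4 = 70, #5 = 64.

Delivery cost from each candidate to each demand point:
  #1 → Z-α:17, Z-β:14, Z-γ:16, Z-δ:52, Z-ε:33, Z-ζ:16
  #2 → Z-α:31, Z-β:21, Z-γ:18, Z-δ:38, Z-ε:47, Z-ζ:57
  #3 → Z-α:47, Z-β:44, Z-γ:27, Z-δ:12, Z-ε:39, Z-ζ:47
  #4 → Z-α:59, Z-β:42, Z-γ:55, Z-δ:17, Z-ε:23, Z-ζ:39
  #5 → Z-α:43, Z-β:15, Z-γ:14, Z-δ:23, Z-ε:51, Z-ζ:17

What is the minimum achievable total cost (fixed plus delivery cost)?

207

Open {#1}: assign each demand point to its cheapest open site.
  Z-α→#1 17, Z-β→#1 14, Z-γ→#1 16, Z-δ→#1 52, Z-ε→#1 33, Z-ζ→#1 16
  delivery cost 148, fixed 59 → total 207.
Compare {#1, #3}: delivery cost 108 + fixed 105 = 213.
Compare {#5}: delivery cost 163 + fixed 64 = 227.
Compare {#1, #4}: delivery cost 103 + fixed 129 = 232.
All other subsets cost ≥ 213. Minimum total cost: 207.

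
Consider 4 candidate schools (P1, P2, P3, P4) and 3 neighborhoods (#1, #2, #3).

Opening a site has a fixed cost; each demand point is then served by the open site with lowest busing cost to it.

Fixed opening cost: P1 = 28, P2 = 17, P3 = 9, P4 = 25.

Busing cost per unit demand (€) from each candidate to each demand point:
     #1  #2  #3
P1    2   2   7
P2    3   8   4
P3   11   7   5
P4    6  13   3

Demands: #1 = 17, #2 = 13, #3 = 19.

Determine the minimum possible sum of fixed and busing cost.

Open {P1, P4}: assign each demand point to its cheapest open site.
  #1→P1 17×2=34, #2→P1 13×2=26, #3→P4 19×3=57
  busing cost 117, fixed 53 → total 170.
Compare {P1, P3, P4}: busing cost 117 + fixed 62 = 179.
Compare {P1, P2}: busing cost 136 + fixed 45 = 181.
Compare {P1, P2, P4}: busing cost 117 + fixed 70 = 187.
All other subsets cost ≥ 179. Minimum total cost: 170.

170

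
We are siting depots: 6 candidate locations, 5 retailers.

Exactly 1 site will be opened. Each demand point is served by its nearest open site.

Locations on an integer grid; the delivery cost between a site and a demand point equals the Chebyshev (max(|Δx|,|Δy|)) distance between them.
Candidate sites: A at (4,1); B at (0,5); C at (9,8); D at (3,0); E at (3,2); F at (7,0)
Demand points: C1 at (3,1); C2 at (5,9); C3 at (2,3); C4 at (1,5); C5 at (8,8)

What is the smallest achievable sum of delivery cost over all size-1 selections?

18

Open {E}.
  C1→E 1, C2→E 7, C3→E 1, C4→E 3, C5→E 6  ⇒ total 18.
Compare {B}: total 20.
Compare {A}: total 22.
No size-1 selection does better; minimum is 18.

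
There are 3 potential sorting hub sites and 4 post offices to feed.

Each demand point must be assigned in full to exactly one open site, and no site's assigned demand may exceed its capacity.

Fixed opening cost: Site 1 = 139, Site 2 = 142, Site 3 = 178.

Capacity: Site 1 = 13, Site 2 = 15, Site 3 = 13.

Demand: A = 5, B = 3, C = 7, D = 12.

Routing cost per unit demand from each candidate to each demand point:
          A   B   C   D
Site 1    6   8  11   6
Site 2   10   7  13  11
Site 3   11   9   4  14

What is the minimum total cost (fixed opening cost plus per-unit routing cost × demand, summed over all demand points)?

515

Open {Site 1, Site 2}; cheapest assignment that respects the capacities:
  Site 1 (cap 13, load 12): D — cost 12×6 = 72
  Site 2 (cap 15, load 15): A, B, C — cost 5×10 + 3×7 + 7×13 = 162
  Shipping 234, fixed 281 → total 515.
  Any other capacity-feasible assignment to {Site 1, Site 2} ships for at least 234.
Compare {Site 2, Site 3}: its best feasible assignment gives total 556.
Compare {Site 1, Site 2, Site 3}: its best feasible assignment gives total 630.
Every other set of open sites that can feasibly serve all demand totals ≥ 556 even under its best assignment. Minimum: 515.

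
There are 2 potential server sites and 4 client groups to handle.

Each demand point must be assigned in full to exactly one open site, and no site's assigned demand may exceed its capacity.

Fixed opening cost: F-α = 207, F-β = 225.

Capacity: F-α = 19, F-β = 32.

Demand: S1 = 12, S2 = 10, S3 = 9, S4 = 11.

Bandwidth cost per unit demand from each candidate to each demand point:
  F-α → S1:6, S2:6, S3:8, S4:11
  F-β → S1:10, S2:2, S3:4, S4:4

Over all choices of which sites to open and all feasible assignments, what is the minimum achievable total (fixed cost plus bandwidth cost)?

Open {F-α, F-β}; cheapest assignment that respects the capacities:
  F-α (cap 19, load 12): S1 — cost 12×6 = 72
  F-β (cap 32, load 30): S2, S3, S4 — cost 10×2 + 9×4 + 11×4 = 100
  Shipping 172, fixed 432 → total 604.
  Any other capacity-feasible assignment to {F-α, F-β} ships for at least 172.
Total demand is 42 and no other set of sites has combined capacity ≥ 42, so {F-α, F-β} is the only feasible choice of open sites. Minimum: 604.

604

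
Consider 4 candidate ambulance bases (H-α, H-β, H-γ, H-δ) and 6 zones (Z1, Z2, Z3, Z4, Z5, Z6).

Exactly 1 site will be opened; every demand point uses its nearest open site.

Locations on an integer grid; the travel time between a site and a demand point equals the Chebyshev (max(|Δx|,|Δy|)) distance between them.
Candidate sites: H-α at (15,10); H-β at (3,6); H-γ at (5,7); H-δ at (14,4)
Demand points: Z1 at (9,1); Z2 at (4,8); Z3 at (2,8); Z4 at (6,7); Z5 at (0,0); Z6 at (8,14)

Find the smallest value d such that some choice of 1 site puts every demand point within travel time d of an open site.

Open {H-γ}.
  Farthest demand point is Z5 at travel time 7 (to H-γ); all others are ≤ 7.
With {H-β} the worst case is 8.
With {H-δ} the worst case is 14.
No size-1 selection achieves below 7.

7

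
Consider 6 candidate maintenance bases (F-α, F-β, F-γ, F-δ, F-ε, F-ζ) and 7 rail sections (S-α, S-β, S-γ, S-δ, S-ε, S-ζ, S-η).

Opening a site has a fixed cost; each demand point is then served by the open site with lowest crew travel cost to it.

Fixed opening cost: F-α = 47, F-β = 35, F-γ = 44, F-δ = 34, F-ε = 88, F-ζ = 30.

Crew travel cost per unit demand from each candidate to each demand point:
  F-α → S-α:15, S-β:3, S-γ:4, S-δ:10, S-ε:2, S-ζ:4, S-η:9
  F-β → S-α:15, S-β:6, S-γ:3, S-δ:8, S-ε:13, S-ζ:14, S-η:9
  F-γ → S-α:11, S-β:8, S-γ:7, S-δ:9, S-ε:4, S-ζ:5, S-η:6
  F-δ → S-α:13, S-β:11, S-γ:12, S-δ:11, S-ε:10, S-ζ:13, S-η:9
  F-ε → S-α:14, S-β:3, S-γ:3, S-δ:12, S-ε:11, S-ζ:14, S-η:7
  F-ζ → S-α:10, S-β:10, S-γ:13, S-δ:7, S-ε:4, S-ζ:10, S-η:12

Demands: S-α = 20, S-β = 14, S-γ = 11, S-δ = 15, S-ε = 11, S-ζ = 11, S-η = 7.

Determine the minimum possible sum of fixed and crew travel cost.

597

Open {F-α, F-ζ}: assign each demand point to its cheapest open site.
  S-α→F-ζ 20×10=200, S-β→F-α 14×3=42, S-γ→F-α 11×4=44, S-δ→F-ζ 15×7=105, S-ε→F-α 11×2=22, S-ζ→F-α 11×4=44, S-η→F-α 7×9=63
  crew travel cost 520, fixed 77 → total 597.
Compare {F-α, F-γ, F-ζ}: crew travel cost 499 + fixed 121 = 620.
Compare {F-α, F-β, F-ζ}: crew travel cost 509 + fixed 112 = 621.
Compare {F-α, F-δ, F-ζ}: crew travel cost 520 + fixed 111 = 631.
All other subsets cost ≥ 620. Minimum total cost: 597.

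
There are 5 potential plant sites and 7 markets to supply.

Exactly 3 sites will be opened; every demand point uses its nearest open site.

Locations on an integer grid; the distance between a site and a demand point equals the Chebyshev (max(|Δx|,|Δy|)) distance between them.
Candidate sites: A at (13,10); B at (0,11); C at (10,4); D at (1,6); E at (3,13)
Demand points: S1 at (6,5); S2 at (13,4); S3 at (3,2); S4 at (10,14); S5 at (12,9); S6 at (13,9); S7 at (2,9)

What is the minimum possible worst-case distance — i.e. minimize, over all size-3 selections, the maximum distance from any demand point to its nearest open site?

Open {A, C, D}.
  Farthest demand point is S1 at distance 4 (to C); all others are ≤ 4.
With {A, B, D} the worst case is 6.
With {A, D, E} the worst case is 6.
No size-3 selection achieves below 4.

4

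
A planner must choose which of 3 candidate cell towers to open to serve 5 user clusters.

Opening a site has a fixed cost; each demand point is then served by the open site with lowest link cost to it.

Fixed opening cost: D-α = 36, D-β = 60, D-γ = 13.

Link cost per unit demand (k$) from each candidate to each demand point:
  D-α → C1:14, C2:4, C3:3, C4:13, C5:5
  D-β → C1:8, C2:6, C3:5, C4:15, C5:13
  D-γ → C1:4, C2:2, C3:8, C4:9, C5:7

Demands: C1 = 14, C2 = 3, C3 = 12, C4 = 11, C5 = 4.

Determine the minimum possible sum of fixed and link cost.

Open {D-α, D-γ}: assign each demand point to its cheapest open site.
  C1→D-γ 14×4=56, C2→D-γ 3×2=6, C3→D-α 12×3=36, C4→D-γ 11×9=99, C5→D-α 4×5=20
  link cost 217, fixed 49 → total 266.
Compare {D-γ}: link cost 285 + fixed 13 = 298.
Compare {D-β, D-γ}: link cost 249 + fixed 73 = 322.
Compare {D-α, D-β, D-γ}: link cost 217 + fixed 109 = 326.
All other subsets cost ≥ 298. Minimum total cost: 266.

266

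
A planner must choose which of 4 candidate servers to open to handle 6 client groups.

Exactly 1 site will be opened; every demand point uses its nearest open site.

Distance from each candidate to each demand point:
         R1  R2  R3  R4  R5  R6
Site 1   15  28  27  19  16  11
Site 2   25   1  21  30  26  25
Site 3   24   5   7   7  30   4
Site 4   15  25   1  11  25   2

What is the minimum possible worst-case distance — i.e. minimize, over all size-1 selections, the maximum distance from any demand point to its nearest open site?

25

Open {Site 4}.
  Farthest demand point is R2 at distance 25 (to Site 4); all others are ≤ 25.
With {Site 1} the worst case is 28.
With {Site 2} the worst case is 30.
No size-1 selection achieves below 25.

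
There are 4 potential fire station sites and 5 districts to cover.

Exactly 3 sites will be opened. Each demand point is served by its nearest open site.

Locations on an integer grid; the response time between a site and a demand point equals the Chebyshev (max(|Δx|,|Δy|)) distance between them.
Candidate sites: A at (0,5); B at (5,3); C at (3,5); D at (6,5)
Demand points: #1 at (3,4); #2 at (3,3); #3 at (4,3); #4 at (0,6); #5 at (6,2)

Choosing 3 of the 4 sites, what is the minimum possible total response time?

6

Open {A, B, C}.
  #1→C 1, #2→B 2, #3→B 1, #4→A 1, #5→B 1  ⇒ total 6.
Compare {A, B, D}: total 7.
Compare {B, C, D}: total 8.
No size-3 selection does better; minimum is 6.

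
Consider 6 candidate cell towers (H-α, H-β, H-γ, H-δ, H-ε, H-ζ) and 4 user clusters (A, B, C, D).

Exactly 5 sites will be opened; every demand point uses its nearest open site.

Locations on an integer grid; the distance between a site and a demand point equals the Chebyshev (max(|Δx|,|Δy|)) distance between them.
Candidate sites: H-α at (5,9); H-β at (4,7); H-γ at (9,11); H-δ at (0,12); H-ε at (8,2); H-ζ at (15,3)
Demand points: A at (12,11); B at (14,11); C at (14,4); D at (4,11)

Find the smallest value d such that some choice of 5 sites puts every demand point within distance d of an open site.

Open {H-α, H-β, H-γ, H-δ, H-ζ}.
  Farthest demand point is B at distance 5 (to H-γ); all others are ≤ 5.
With {H-α, H-β, H-γ, H-ε, H-ζ} the worst case is 5.
With {H-α, H-γ, H-δ, H-ε, H-ζ} the worst case is 5.
No size-5 selection achieves below 5.

5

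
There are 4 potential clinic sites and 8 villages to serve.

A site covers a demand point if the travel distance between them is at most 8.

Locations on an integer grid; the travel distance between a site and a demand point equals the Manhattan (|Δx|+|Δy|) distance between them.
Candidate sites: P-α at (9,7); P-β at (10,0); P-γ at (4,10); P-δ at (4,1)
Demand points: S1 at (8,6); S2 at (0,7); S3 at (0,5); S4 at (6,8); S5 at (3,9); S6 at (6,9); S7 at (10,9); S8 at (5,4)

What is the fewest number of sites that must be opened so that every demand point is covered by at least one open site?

2

Coverage sets (demand points within 8 of each site):
  P-α: {S1, S4, S5, S6, S7, S8}
  P-β: {S1}
  P-γ: {S1, S2, S4, S5, S6, S7, S8}
  P-δ: {S3, S8}
No single site covers all 8 demand points.
But {P-γ, P-δ} covers everything, so the minimum is 2.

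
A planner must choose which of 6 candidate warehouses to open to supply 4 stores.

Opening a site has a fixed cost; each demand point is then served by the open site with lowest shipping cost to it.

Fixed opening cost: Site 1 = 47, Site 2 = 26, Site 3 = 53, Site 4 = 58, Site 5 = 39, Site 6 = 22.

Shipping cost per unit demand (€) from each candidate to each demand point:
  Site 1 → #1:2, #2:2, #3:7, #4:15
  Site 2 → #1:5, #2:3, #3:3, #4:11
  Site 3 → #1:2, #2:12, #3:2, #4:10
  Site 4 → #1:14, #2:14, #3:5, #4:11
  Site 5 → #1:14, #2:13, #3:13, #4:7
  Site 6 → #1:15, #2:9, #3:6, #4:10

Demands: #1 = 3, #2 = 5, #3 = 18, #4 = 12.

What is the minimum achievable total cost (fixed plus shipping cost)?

Open {Site 2, Site 5}: assign each demand point to its cheapest open site.
  #1→Site 2 3×5=15, #2→Site 2 5×3=15, #3→Site 2 18×3=54, #4→Site 5 12×7=84
  shipping cost 168, fixed 65 → total 233.
Compare {Site 2}: shipping cost 216 + fixed 26 = 242.
Compare {Site 2, Site 6}: shipping cost 204 + fixed 48 = 252.
Compare {Site 2, Site 5, Site 6}: shipping cost 168 + fixed 87 = 255.
All other subsets cost ≥ 242. Minimum total cost: 233.

233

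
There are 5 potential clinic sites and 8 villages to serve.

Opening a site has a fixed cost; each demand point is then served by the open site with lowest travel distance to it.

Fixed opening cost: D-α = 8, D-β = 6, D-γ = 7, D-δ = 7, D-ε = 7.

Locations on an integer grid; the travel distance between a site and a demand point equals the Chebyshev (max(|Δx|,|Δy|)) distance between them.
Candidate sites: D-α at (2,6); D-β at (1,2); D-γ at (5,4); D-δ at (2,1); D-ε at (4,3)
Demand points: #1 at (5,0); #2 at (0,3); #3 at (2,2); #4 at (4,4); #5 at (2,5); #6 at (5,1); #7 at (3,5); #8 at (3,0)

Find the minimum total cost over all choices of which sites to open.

Open {D-ε}: assign each demand point to its cheapest open site.
  #1→D-ε 3, #2→D-ε 4, #3→D-ε 2, #4→D-ε 1, #5→D-ε 2, #6→D-ε 2, #7→D-ε 2, #8→D-ε 3
  travel distance 19, fixed 7 → total 26.
Compare {D-β}: travel distance 21 + fixed 6 = 27.
Compare {D-β, D-ε}: travel distance 14 + fixed 13 = 27.
Compare {D-δ}: travel distance 21 + fixed 7 = 28.
All other subsets cost ≥ 27. Minimum total cost: 26.

26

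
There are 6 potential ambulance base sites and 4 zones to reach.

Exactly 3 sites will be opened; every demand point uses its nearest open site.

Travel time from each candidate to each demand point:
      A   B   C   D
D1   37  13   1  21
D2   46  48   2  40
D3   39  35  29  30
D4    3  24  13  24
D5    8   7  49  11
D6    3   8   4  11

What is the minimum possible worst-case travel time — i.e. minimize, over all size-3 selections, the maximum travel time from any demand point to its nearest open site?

11

Open {D1, D2, D5}.
  Farthest demand point is D at travel time 11 (to D5); all others are ≤ 11.
With {D1, D2, D6} the worst case is 11.
With {D1, D3, D5} the worst case is 11.
No size-3 selection achieves below 11.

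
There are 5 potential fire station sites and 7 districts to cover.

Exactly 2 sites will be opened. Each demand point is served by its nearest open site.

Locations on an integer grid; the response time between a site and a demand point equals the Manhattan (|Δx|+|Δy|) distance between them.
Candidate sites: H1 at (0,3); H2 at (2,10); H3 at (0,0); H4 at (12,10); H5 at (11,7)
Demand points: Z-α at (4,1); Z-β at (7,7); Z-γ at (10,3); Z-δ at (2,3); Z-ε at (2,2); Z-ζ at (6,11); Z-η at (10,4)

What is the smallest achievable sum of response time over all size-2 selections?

Open {H1, H5}.
  Z-α→H1 6, Z-β→H5 4, Z-γ→H5 5, Z-δ→H1 2, Z-ε→H1 3, Z-ζ→H5 9, Z-η→H5 4  ⇒ total 33.
Compare {H3, H5}: total 36.
Compare {H1, H4}: total 43.
No size-2 selection does better; minimum is 33.

33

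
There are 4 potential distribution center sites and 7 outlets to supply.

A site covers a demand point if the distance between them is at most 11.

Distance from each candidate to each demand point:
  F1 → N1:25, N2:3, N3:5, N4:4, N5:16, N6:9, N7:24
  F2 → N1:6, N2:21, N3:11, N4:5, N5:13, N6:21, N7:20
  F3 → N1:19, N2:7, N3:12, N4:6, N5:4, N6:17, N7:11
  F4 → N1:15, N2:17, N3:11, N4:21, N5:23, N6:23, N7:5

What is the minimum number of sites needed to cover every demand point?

3

Coverage sets (demand points within 11 of each site):
  F1: {N2, N3, N4, N6}
  F2: {N1, N3, N4}
  F3: {N2, N4, N5, N7}
  F4: {N3, N7}
No 2 sites suffice: every size-2 union leaves at least one demand point uncovered.
But {F1, F2, F3} covers everything, so the minimum is 3.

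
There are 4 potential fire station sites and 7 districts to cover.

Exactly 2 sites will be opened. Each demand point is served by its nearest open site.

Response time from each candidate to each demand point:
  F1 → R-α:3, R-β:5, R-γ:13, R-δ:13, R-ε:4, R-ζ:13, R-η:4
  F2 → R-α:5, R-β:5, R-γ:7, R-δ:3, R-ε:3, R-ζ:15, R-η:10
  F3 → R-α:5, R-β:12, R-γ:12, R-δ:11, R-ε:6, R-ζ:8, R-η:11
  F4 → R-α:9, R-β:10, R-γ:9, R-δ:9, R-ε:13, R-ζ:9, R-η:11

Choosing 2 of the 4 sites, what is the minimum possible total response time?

Open {F1, F2}.
  R-α→F1 3, R-β→F1 5, R-γ→F2 7, R-δ→F2 3, R-ε→F2 3, R-ζ→F1 13, R-η→F1 4  ⇒ total 38.
Compare {F2, F3}: total 41.
Compare {F2, F4}: total 42.
No size-2 selection does better; minimum is 38.

38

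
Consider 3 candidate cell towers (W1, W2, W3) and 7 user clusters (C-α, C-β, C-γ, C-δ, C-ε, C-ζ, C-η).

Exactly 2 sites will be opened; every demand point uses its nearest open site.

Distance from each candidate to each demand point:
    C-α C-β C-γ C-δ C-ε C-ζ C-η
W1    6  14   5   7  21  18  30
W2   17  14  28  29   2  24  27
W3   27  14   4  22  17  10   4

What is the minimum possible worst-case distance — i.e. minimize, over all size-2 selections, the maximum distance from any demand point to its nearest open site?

Open {W1, W3}.
  Farthest demand point is C-ε at distance 17 (to W3); all others are ≤ 17.
With {W2, W3} the worst case is 22.
With {W1, W2} the worst case is 27.
No size-2 selection achieves below 17.

17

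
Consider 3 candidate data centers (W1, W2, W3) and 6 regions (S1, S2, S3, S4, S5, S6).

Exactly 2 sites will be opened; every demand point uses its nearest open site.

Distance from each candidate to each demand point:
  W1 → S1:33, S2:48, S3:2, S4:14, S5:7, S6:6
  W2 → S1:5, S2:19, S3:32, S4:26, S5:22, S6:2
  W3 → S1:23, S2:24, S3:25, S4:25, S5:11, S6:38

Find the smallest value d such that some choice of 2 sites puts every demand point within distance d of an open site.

Open {W1, W2}.
  Farthest demand point is S2 at distance 19 (to W2); all others are ≤ 19.
With {W1, W3} the worst case is 24.
With {W2, W3} the worst case is 25.
No size-2 selection achieves below 19.

19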